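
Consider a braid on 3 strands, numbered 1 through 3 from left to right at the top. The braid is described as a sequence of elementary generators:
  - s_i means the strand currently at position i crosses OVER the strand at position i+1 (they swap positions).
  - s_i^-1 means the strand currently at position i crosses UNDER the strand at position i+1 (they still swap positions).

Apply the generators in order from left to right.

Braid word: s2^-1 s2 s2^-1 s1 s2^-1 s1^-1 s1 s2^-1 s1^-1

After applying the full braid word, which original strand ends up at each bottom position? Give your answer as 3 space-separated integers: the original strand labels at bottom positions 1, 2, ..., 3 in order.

Answer: 1 3 2

Derivation:
Gen 1 (s2^-1): strand 2 crosses under strand 3. Perm now: [1 3 2]
Gen 2 (s2): strand 3 crosses over strand 2. Perm now: [1 2 3]
Gen 3 (s2^-1): strand 2 crosses under strand 3. Perm now: [1 3 2]
Gen 4 (s1): strand 1 crosses over strand 3. Perm now: [3 1 2]
Gen 5 (s2^-1): strand 1 crosses under strand 2. Perm now: [3 2 1]
Gen 6 (s1^-1): strand 3 crosses under strand 2. Perm now: [2 3 1]
Gen 7 (s1): strand 2 crosses over strand 3. Perm now: [3 2 1]
Gen 8 (s2^-1): strand 2 crosses under strand 1. Perm now: [3 1 2]
Gen 9 (s1^-1): strand 3 crosses under strand 1. Perm now: [1 3 2]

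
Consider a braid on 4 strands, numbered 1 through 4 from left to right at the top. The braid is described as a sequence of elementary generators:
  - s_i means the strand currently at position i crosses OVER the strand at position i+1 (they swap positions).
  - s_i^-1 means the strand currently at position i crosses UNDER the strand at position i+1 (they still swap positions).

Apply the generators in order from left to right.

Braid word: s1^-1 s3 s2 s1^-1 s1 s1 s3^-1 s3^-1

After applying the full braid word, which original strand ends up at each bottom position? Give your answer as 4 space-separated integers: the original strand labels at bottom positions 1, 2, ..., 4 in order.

Gen 1 (s1^-1): strand 1 crosses under strand 2. Perm now: [2 1 3 4]
Gen 2 (s3): strand 3 crosses over strand 4. Perm now: [2 1 4 3]
Gen 3 (s2): strand 1 crosses over strand 4. Perm now: [2 4 1 3]
Gen 4 (s1^-1): strand 2 crosses under strand 4. Perm now: [4 2 1 3]
Gen 5 (s1): strand 4 crosses over strand 2. Perm now: [2 4 1 3]
Gen 6 (s1): strand 2 crosses over strand 4. Perm now: [4 2 1 3]
Gen 7 (s3^-1): strand 1 crosses under strand 3. Perm now: [4 2 3 1]
Gen 8 (s3^-1): strand 3 crosses under strand 1. Perm now: [4 2 1 3]

Answer: 4 2 1 3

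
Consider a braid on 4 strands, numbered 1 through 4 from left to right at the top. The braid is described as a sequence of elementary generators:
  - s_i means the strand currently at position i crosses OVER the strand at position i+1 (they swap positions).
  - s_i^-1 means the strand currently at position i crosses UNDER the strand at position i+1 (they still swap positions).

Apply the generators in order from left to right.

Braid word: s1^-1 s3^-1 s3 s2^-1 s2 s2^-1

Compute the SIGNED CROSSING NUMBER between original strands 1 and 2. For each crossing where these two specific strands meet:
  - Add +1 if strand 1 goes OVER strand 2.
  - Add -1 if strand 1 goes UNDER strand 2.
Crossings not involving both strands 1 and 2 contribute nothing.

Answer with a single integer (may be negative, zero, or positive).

Answer: -1

Derivation:
Gen 1: 1 under 2. Both 1&2? yes. Contrib: -1. Sum: -1
Gen 2: crossing 3x4. Both 1&2? no. Sum: -1
Gen 3: crossing 4x3. Both 1&2? no. Sum: -1
Gen 4: crossing 1x3. Both 1&2? no. Sum: -1
Gen 5: crossing 3x1. Both 1&2? no. Sum: -1
Gen 6: crossing 1x3. Both 1&2? no. Sum: -1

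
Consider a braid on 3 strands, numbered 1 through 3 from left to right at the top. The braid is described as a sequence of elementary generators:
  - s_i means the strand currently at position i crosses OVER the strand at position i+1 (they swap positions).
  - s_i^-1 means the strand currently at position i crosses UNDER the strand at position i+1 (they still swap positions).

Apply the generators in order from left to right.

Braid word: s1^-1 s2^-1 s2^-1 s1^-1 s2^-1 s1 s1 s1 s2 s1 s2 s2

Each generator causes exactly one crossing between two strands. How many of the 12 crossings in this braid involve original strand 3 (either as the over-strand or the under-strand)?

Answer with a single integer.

Gen 1: crossing 1x2. Involves strand 3? no. Count so far: 0
Gen 2: crossing 1x3. Involves strand 3? yes. Count so far: 1
Gen 3: crossing 3x1. Involves strand 3? yes. Count so far: 2
Gen 4: crossing 2x1. Involves strand 3? no. Count so far: 2
Gen 5: crossing 2x3. Involves strand 3? yes. Count so far: 3
Gen 6: crossing 1x3. Involves strand 3? yes. Count so far: 4
Gen 7: crossing 3x1. Involves strand 3? yes. Count so far: 5
Gen 8: crossing 1x3. Involves strand 3? yes. Count so far: 6
Gen 9: crossing 1x2. Involves strand 3? no. Count so far: 6
Gen 10: crossing 3x2. Involves strand 3? yes. Count so far: 7
Gen 11: crossing 3x1. Involves strand 3? yes. Count so far: 8
Gen 12: crossing 1x3. Involves strand 3? yes. Count so far: 9

Answer: 9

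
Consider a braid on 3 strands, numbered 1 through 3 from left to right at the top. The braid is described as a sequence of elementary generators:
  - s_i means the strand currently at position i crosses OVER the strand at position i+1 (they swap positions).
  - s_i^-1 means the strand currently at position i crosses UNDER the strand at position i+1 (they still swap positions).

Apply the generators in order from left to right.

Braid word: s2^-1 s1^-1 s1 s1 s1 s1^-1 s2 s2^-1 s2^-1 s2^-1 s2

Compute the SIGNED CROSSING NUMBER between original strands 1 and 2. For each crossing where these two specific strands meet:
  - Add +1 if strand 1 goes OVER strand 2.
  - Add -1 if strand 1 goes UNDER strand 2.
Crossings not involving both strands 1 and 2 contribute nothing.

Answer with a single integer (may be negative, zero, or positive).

Gen 1: crossing 2x3. Both 1&2? no. Sum: 0
Gen 2: crossing 1x3. Both 1&2? no. Sum: 0
Gen 3: crossing 3x1. Both 1&2? no. Sum: 0
Gen 4: crossing 1x3. Both 1&2? no. Sum: 0
Gen 5: crossing 3x1. Both 1&2? no. Sum: 0
Gen 6: crossing 1x3. Both 1&2? no. Sum: 0
Gen 7: 1 over 2. Both 1&2? yes. Contrib: +1. Sum: 1
Gen 8: 2 under 1. Both 1&2? yes. Contrib: +1. Sum: 2
Gen 9: 1 under 2. Both 1&2? yes. Contrib: -1. Sum: 1
Gen 10: 2 under 1. Both 1&2? yes. Contrib: +1. Sum: 2
Gen 11: 1 over 2. Both 1&2? yes. Contrib: +1. Sum: 3

Answer: 3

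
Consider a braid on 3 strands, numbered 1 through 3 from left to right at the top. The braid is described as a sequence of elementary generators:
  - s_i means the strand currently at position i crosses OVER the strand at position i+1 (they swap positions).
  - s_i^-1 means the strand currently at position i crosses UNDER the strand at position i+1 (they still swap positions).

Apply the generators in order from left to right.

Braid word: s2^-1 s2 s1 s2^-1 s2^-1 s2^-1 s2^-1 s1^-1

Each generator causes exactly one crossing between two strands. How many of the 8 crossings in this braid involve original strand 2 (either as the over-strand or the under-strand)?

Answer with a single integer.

Answer: 4

Derivation:
Gen 1: crossing 2x3. Involves strand 2? yes. Count so far: 1
Gen 2: crossing 3x2. Involves strand 2? yes. Count so far: 2
Gen 3: crossing 1x2. Involves strand 2? yes. Count so far: 3
Gen 4: crossing 1x3. Involves strand 2? no. Count so far: 3
Gen 5: crossing 3x1. Involves strand 2? no. Count so far: 3
Gen 6: crossing 1x3. Involves strand 2? no. Count so far: 3
Gen 7: crossing 3x1. Involves strand 2? no. Count so far: 3
Gen 8: crossing 2x1. Involves strand 2? yes. Count so far: 4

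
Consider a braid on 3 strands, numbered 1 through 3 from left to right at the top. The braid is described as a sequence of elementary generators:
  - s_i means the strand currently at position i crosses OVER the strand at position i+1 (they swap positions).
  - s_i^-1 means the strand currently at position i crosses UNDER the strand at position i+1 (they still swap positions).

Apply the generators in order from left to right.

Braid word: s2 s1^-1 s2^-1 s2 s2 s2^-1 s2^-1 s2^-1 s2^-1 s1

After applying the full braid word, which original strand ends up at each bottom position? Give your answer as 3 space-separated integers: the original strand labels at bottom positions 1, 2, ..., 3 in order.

Gen 1 (s2): strand 2 crosses over strand 3. Perm now: [1 3 2]
Gen 2 (s1^-1): strand 1 crosses under strand 3. Perm now: [3 1 2]
Gen 3 (s2^-1): strand 1 crosses under strand 2. Perm now: [3 2 1]
Gen 4 (s2): strand 2 crosses over strand 1. Perm now: [3 1 2]
Gen 5 (s2): strand 1 crosses over strand 2. Perm now: [3 2 1]
Gen 6 (s2^-1): strand 2 crosses under strand 1. Perm now: [3 1 2]
Gen 7 (s2^-1): strand 1 crosses under strand 2. Perm now: [3 2 1]
Gen 8 (s2^-1): strand 2 crosses under strand 1. Perm now: [3 1 2]
Gen 9 (s2^-1): strand 1 crosses under strand 2. Perm now: [3 2 1]
Gen 10 (s1): strand 3 crosses over strand 2. Perm now: [2 3 1]

Answer: 2 3 1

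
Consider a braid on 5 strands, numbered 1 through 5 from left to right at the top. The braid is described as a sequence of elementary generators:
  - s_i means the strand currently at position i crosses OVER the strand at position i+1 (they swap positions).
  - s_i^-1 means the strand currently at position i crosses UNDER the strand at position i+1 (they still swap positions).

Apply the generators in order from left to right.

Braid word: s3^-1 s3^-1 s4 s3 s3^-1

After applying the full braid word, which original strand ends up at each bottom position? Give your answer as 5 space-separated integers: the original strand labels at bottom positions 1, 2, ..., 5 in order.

Answer: 1 2 3 5 4

Derivation:
Gen 1 (s3^-1): strand 3 crosses under strand 4. Perm now: [1 2 4 3 5]
Gen 2 (s3^-1): strand 4 crosses under strand 3. Perm now: [1 2 3 4 5]
Gen 3 (s4): strand 4 crosses over strand 5. Perm now: [1 2 3 5 4]
Gen 4 (s3): strand 3 crosses over strand 5. Perm now: [1 2 5 3 4]
Gen 5 (s3^-1): strand 5 crosses under strand 3. Perm now: [1 2 3 5 4]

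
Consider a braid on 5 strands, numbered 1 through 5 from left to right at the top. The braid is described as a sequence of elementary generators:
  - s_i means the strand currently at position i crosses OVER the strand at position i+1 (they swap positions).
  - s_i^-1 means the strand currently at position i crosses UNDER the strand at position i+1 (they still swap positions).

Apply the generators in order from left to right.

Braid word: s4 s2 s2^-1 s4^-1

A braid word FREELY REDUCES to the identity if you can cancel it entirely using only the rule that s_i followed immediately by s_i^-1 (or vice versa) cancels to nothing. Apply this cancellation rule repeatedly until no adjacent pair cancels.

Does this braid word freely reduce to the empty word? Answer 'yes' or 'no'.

Answer: yes

Derivation:
Gen 1 (s4): push. Stack: [s4]
Gen 2 (s2): push. Stack: [s4 s2]
Gen 3 (s2^-1): cancels prior s2. Stack: [s4]
Gen 4 (s4^-1): cancels prior s4. Stack: []
Reduced word: (empty)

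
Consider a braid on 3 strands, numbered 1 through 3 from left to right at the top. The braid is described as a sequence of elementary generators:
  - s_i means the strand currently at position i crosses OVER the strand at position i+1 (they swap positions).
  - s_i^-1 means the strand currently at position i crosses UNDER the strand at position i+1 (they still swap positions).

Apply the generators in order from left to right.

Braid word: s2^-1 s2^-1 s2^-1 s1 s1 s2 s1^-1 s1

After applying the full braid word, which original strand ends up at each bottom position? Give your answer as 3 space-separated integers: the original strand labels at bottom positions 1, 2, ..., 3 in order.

Gen 1 (s2^-1): strand 2 crosses under strand 3. Perm now: [1 3 2]
Gen 2 (s2^-1): strand 3 crosses under strand 2. Perm now: [1 2 3]
Gen 3 (s2^-1): strand 2 crosses under strand 3. Perm now: [1 3 2]
Gen 4 (s1): strand 1 crosses over strand 3. Perm now: [3 1 2]
Gen 5 (s1): strand 3 crosses over strand 1. Perm now: [1 3 2]
Gen 6 (s2): strand 3 crosses over strand 2. Perm now: [1 2 3]
Gen 7 (s1^-1): strand 1 crosses under strand 2. Perm now: [2 1 3]
Gen 8 (s1): strand 2 crosses over strand 1. Perm now: [1 2 3]

Answer: 1 2 3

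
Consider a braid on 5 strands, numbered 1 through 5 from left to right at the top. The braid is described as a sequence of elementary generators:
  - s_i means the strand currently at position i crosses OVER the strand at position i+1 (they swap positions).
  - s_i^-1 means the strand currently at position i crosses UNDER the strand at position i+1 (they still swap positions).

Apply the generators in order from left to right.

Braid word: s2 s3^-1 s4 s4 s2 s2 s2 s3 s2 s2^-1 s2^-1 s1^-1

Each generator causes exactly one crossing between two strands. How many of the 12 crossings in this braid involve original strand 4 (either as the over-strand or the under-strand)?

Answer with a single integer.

Gen 1: crossing 2x3. Involves strand 4? no. Count so far: 0
Gen 2: crossing 2x4. Involves strand 4? yes. Count so far: 1
Gen 3: crossing 2x5. Involves strand 4? no. Count so far: 1
Gen 4: crossing 5x2. Involves strand 4? no. Count so far: 1
Gen 5: crossing 3x4. Involves strand 4? yes. Count so far: 2
Gen 6: crossing 4x3. Involves strand 4? yes. Count so far: 3
Gen 7: crossing 3x4. Involves strand 4? yes. Count so far: 4
Gen 8: crossing 3x2. Involves strand 4? no. Count so far: 4
Gen 9: crossing 4x2. Involves strand 4? yes. Count so far: 5
Gen 10: crossing 2x4. Involves strand 4? yes. Count so far: 6
Gen 11: crossing 4x2. Involves strand 4? yes. Count so far: 7
Gen 12: crossing 1x2. Involves strand 4? no. Count so far: 7

Answer: 7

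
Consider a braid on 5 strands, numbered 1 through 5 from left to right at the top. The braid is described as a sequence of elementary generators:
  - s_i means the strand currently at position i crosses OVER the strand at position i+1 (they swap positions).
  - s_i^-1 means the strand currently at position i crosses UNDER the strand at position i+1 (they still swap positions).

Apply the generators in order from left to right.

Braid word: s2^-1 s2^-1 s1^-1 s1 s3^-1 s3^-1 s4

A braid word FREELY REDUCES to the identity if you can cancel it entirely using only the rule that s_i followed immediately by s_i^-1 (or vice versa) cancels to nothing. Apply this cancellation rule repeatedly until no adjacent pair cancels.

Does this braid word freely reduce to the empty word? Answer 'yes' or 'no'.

Answer: no

Derivation:
Gen 1 (s2^-1): push. Stack: [s2^-1]
Gen 2 (s2^-1): push. Stack: [s2^-1 s2^-1]
Gen 3 (s1^-1): push. Stack: [s2^-1 s2^-1 s1^-1]
Gen 4 (s1): cancels prior s1^-1. Stack: [s2^-1 s2^-1]
Gen 5 (s3^-1): push. Stack: [s2^-1 s2^-1 s3^-1]
Gen 6 (s3^-1): push. Stack: [s2^-1 s2^-1 s3^-1 s3^-1]
Gen 7 (s4): push. Stack: [s2^-1 s2^-1 s3^-1 s3^-1 s4]
Reduced word: s2^-1 s2^-1 s3^-1 s3^-1 s4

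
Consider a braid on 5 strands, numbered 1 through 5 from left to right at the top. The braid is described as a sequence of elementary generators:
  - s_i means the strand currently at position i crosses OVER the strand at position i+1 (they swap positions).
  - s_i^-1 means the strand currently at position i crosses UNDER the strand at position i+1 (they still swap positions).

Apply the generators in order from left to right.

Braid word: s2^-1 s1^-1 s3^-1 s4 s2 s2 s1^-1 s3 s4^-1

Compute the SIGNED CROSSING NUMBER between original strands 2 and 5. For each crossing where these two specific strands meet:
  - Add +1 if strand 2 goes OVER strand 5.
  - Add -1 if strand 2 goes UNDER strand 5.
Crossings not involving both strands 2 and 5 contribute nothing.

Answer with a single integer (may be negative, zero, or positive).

Gen 1: crossing 2x3. Both 2&5? no. Sum: 0
Gen 2: crossing 1x3. Both 2&5? no. Sum: 0
Gen 3: crossing 2x4. Both 2&5? no. Sum: 0
Gen 4: 2 over 5. Both 2&5? yes. Contrib: +1. Sum: 1
Gen 5: crossing 1x4. Both 2&5? no. Sum: 1
Gen 6: crossing 4x1. Both 2&5? no. Sum: 1
Gen 7: crossing 3x1. Both 2&5? no. Sum: 1
Gen 8: crossing 4x5. Both 2&5? no. Sum: 1
Gen 9: crossing 4x2. Both 2&5? no. Sum: 1

Answer: 1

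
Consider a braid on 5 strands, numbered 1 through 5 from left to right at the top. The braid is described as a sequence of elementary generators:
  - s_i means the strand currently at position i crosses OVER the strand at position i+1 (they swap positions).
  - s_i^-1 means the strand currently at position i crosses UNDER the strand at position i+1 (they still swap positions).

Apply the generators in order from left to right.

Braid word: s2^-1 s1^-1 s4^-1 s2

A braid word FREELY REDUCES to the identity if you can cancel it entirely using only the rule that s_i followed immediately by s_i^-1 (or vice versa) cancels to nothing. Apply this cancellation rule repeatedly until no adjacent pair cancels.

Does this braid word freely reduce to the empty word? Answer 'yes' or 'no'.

Gen 1 (s2^-1): push. Stack: [s2^-1]
Gen 2 (s1^-1): push. Stack: [s2^-1 s1^-1]
Gen 3 (s4^-1): push. Stack: [s2^-1 s1^-1 s4^-1]
Gen 4 (s2): push. Stack: [s2^-1 s1^-1 s4^-1 s2]
Reduced word: s2^-1 s1^-1 s4^-1 s2

Answer: no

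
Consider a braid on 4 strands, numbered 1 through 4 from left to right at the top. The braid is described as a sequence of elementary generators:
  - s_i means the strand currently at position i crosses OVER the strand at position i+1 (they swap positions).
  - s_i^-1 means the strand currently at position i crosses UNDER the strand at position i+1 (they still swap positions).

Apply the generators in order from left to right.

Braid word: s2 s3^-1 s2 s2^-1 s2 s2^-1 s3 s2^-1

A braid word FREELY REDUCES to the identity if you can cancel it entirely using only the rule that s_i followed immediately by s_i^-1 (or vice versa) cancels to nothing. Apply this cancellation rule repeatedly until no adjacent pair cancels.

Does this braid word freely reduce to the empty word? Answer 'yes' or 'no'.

Answer: yes

Derivation:
Gen 1 (s2): push. Stack: [s2]
Gen 2 (s3^-1): push. Stack: [s2 s3^-1]
Gen 3 (s2): push. Stack: [s2 s3^-1 s2]
Gen 4 (s2^-1): cancels prior s2. Stack: [s2 s3^-1]
Gen 5 (s2): push. Stack: [s2 s3^-1 s2]
Gen 6 (s2^-1): cancels prior s2. Stack: [s2 s3^-1]
Gen 7 (s3): cancels prior s3^-1. Stack: [s2]
Gen 8 (s2^-1): cancels prior s2. Stack: []
Reduced word: (empty)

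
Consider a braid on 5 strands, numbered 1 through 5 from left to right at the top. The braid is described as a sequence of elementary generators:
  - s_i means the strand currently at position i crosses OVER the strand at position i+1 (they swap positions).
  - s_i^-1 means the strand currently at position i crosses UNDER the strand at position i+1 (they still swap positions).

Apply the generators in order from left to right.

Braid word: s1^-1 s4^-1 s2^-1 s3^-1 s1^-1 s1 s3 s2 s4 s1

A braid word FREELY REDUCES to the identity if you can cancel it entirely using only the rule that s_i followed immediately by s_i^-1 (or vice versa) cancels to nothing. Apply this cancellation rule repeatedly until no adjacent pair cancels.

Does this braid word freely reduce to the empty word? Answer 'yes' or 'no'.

Gen 1 (s1^-1): push. Stack: [s1^-1]
Gen 2 (s4^-1): push. Stack: [s1^-1 s4^-1]
Gen 3 (s2^-1): push. Stack: [s1^-1 s4^-1 s2^-1]
Gen 4 (s3^-1): push. Stack: [s1^-1 s4^-1 s2^-1 s3^-1]
Gen 5 (s1^-1): push. Stack: [s1^-1 s4^-1 s2^-1 s3^-1 s1^-1]
Gen 6 (s1): cancels prior s1^-1. Stack: [s1^-1 s4^-1 s2^-1 s3^-1]
Gen 7 (s3): cancels prior s3^-1. Stack: [s1^-1 s4^-1 s2^-1]
Gen 8 (s2): cancels prior s2^-1. Stack: [s1^-1 s4^-1]
Gen 9 (s4): cancels prior s4^-1. Stack: [s1^-1]
Gen 10 (s1): cancels prior s1^-1. Stack: []
Reduced word: (empty)

Answer: yes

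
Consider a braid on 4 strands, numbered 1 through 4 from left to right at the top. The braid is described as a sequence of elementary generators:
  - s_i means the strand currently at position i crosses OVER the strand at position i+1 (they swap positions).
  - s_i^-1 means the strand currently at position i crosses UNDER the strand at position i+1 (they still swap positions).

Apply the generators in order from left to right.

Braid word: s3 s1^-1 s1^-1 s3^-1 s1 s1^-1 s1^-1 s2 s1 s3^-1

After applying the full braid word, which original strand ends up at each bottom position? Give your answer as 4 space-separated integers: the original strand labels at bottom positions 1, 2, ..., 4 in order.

Gen 1 (s3): strand 3 crosses over strand 4. Perm now: [1 2 4 3]
Gen 2 (s1^-1): strand 1 crosses under strand 2. Perm now: [2 1 4 3]
Gen 3 (s1^-1): strand 2 crosses under strand 1. Perm now: [1 2 4 3]
Gen 4 (s3^-1): strand 4 crosses under strand 3. Perm now: [1 2 3 4]
Gen 5 (s1): strand 1 crosses over strand 2. Perm now: [2 1 3 4]
Gen 6 (s1^-1): strand 2 crosses under strand 1. Perm now: [1 2 3 4]
Gen 7 (s1^-1): strand 1 crosses under strand 2. Perm now: [2 1 3 4]
Gen 8 (s2): strand 1 crosses over strand 3. Perm now: [2 3 1 4]
Gen 9 (s1): strand 2 crosses over strand 3. Perm now: [3 2 1 4]
Gen 10 (s3^-1): strand 1 crosses under strand 4. Perm now: [3 2 4 1]

Answer: 3 2 4 1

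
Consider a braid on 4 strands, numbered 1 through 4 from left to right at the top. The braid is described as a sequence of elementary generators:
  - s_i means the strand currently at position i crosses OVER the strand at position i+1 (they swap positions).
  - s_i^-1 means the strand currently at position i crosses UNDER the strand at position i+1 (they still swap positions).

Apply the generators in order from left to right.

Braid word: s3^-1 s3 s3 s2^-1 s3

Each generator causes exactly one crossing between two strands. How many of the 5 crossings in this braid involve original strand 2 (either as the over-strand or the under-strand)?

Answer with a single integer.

Answer: 2

Derivation:
Gen 1: crossing 3x4. Involves strand 2? no. Count so far: 0
Gen 2: crossing 4x3. Involves strand 2? no. Count so far: 0
Gen 3: crossing 3x4. Involves strand 2? no. Count so far: 0
Gen 4: crossing 2x4. Involves strand 2? yes. Count so far: 1
Gen 5: crossing 2x3. Involves strand 2? yes. Count so far: 2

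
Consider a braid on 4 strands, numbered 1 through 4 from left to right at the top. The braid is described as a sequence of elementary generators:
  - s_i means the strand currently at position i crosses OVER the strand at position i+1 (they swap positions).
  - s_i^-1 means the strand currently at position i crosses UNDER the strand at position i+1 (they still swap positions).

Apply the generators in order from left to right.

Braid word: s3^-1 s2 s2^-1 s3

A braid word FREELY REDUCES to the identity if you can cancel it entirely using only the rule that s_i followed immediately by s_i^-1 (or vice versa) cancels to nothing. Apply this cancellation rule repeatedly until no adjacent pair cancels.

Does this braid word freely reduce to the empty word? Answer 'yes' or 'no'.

Gen 1 (s3^-1): push. Stack: [s3^-1]
Gen 2 (s2): push. Stack: [s3^-1 s2]
Gen 3 (s2^-1): cancels prior s2. Stack: [s3^-1]
Gen 4 (s3): cancels prior s3^-1. Stack: []
Reduced word: (empty)

Answer: yes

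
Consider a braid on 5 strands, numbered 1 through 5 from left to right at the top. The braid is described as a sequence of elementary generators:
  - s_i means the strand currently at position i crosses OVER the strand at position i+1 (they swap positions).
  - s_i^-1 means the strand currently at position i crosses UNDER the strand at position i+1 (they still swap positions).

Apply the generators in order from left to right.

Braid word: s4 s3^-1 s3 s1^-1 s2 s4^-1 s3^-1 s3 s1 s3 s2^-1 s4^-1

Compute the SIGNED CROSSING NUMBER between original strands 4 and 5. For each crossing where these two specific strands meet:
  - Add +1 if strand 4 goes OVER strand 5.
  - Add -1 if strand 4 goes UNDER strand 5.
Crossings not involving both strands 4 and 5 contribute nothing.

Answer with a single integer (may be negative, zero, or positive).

Gen 1: 4 over 5. Both 4&5? yes. Contrib: +1. Sum: 1
Gen 2: crossing 3x5. Both 4&5? no. Sum: 1
Gen 3: crossing 5x3. Both 4&5? no. Sum: 1
Gen 4: crossing 1x2. Both 4&5? no. Sum: 1
Gen 5: crossing 1x3. Both 4&5? no. Sum: 1
Gen 6: 5 under 4. Both 4&5? yes. Contrib: +1. Sum: 2
Gen 7: crossing 1x4. Both 4&5? no. Sum: 2
Gen 8: crossing 4x1. Both 4&5? no. Sum: 2
Gen 9: crossing 2x3. Both 4&5? no. Sum: 2
Gen 10: crossing 1x4. Both 4&5? no. Sum: 2
Gen 11: crossing 2x4. Both 4&5? no. Sum: 2
Gen 12: crossing 1x5. Both 4&5? no. Sum: 2

Answer: 2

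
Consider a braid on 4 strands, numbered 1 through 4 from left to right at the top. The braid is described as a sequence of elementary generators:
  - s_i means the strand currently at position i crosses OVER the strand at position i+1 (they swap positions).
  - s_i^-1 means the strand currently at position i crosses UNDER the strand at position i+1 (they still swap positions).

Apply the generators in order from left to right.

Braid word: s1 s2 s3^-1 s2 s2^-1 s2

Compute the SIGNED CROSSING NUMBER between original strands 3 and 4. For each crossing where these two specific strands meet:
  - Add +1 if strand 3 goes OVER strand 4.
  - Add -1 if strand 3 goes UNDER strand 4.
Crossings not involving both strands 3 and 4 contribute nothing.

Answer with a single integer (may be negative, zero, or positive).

Answer: 3

Derivation:
Gen 1: crossing 1x2. Both 3&4? no. Sum: 0
Gen 2: crossing 1x3. Both 3&4? no. Sum: 0
Gen 3: crossing 1x4. Both 3&4? no. Sum: 0
Gen 4: 3 over 4. Both 3&4? yes. Contrib: +1. Sum: 1
Gen 5: 4 under 3. Both 3&4? yes. Contrib: +1. Sum: 2
Gen 6: 3 over 4. Both 3&4? yes. Contrib: +1. Sum: 3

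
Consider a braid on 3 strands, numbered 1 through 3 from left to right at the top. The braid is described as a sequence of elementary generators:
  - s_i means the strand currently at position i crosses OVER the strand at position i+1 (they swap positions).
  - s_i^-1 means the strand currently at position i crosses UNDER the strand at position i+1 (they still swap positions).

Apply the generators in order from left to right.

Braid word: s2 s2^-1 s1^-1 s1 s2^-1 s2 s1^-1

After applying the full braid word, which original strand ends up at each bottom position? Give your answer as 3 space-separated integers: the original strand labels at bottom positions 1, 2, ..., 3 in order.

Gen 1 (s2): strand 2 crosses over strand 3. Perm now: [1 3 2]
Gen 2 (s2^-1): strand 3 crosses under strand 2. Perm now: [1 2 3]
Gen 3 (s1^-1): strand 1 crosses under strand 2. Perm now: [2 1 3]
Gen 4 (s1): strand 2 crosses over strand 1. Perm now: [1 2 3]
Gen 5 (s2^-1): strand 2 crosses under strand 3. Perm now: [1 3 2]
Gen 6 (s2): strand 3 crosses over strand 2. Perm now: [1 2 3]
Gen 7 (s1^-1): strand 1 crosses under strand 2. Perm now: [2 1 3]

Answer: 2 1 3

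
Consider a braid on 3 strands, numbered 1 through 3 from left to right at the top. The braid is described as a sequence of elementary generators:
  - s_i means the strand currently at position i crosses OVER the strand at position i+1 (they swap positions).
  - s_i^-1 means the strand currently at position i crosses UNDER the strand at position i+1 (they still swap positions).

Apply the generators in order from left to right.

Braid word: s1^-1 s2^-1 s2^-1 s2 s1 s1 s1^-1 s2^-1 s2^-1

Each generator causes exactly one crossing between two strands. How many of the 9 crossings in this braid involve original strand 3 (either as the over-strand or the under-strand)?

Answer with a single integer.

Gen 1: crossing 1x2. Involves strand 3? no. Count so far: 0
Gen 2: crossing 1x3. Involves strand 3? yes. Count so far: 1
Gen 3: crossing 3x1. Involves strand 3? yes. Count so far: 2
Gen 4: crossing 1x3. Involves strand 3? yes. Count so far: 3
Gen 5: crossing 2x3. Involves strand 3? yes. Count so far: 4
Gen 6: crossing 3x2. Involves strand 3? yes. Count so far: 5
Gen 7: crossing 2x3. Involves strand 3? yes. Count so far: 6
Gen 8: crossing 2x1. Involves strand 3? no. Count so far: 6
Gen 9: crossing 1x2. Involves strand 3? no. Count so far: 6

Answer: 6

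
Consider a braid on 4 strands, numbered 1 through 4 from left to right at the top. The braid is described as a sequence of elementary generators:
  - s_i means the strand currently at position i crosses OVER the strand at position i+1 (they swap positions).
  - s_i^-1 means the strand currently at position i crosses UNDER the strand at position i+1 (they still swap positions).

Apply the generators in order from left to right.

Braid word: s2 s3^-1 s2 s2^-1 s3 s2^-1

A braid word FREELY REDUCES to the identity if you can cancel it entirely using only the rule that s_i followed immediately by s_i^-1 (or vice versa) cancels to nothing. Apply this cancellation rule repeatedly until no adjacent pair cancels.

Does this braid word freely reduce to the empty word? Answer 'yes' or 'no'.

Gen 1 (s2): push. Stack: [s2]
Gen 2 (s3^-1): push. Stack: [s2 s3^-1]
Gen 3 (s2): push. Stack: [s2 s3^-1 s2]
Gen 4 (s2^-1): cancels prior s2. Stack: [s2 s3^-1]
Gen 5 (s3): cancels prior s3^-1. Stack: [s2]
Gen 6 (s2^-1): cancels prior s2. Stack: []
Reduced word: (empty)

Answer: yes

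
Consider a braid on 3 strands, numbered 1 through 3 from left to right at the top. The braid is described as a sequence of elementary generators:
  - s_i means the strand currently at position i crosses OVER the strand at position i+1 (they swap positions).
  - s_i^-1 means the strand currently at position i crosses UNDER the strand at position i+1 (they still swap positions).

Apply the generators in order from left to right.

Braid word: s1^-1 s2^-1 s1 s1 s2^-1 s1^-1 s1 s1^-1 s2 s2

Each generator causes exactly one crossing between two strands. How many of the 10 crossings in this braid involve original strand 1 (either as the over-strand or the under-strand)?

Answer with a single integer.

Gen 1: crossing 1x2. Involves strand 1? yes. Count so far: 1
Gen 2: crossing 1x3. Involves strand 1? yes. Count so far: 2
Gen 3: crossing 2x3. Involves strand 1? no. Count so far: 2
Gen 4: crossing 3x2. Involves strand 1? no. Count so far: 2
Gen 5: crossing 3x1. Involves strand 1? yes. Count so far: 3
Gen 6: crossing 2x1. Involves strand 1? yes. Count so far: 4
Gen 7: crossing 1x2. Involves strand 1? yes. Count so far: 5
Gen 8: crossing 2x1. Involves strand 1? yes. Count so far: 6
Gen 9: crossing 2x3. Involves strand 1? no. Count so far: 6
Gen 10: crossing 3x2. Involves strand 1? no. Count so far: 6

Answer: 6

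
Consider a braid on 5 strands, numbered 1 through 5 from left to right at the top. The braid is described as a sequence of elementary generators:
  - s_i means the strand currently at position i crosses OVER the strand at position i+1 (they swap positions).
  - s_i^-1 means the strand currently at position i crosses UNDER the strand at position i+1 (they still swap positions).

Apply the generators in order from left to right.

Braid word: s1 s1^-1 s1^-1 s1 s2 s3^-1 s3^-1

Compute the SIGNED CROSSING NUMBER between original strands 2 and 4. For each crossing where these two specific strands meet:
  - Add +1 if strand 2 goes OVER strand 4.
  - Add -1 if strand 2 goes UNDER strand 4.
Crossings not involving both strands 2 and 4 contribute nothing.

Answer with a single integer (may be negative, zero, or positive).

Gen 1: crossing 1x2. Both 2&4? no. Sum: 0
Gen 2: crossing 2x1. Both 2&4? no. Sum: 0
Gen 3: crossing 1x2. Both 2&4? no. Sum: 0
Gen 4: crossing 2x1. Both 2&4? no. Sum: 0
Gen 5: crossing 2x3. Both 2&4? no. Sum: 0
Gen 6: 2 under 4. Both 2&4? yes. Contrib: -1. Sum: -1
Gen 7: 4 under 2. Both 2&4? yes. Contrib: +1. Sum: 0

Answer: 0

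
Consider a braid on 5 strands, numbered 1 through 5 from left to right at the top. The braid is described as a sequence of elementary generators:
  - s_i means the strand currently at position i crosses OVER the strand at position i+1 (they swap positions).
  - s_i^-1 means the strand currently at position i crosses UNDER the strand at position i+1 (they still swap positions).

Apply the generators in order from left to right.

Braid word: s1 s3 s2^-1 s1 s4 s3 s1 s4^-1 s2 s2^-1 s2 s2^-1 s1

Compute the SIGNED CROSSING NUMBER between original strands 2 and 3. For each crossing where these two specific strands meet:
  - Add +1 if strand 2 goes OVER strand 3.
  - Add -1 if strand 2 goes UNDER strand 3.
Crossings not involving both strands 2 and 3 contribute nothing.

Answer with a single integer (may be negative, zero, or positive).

Gen 1: crossing 1x2. Both 2&3? no. Sum: 0
Gen 2: crossing 3x4. Both 2&3? no. Sum: 0
Gen 3: crossing 1x4. Both 2&3? no. Sum: 0
Gen 4: crossing 2x4. Both 2&3? no. Sum: 0
Gen 5: crossing 3x5. Both 2&3? no. Sum: 0
Gen 6: crossing 1x5. Both 2&3? no. Sum: 0
Gen 7: crossing 4x2. Both 2&3? no. Sum: 0
Gen 8: crossing 1x3. Both 2&3? no. Sum: 0
Gen 9: crossing 4x5. Both 2&3? no. Sum: 0
Gen 10: crossing 5x4. Both 2&3? no. Sum: 0
Gen 11: crossing 4x5. Both 2&3? no. Sum: 0
Gen 12: crossing 5x4. Both 2&3? no. Sum: 0
Gen 13: crossing 2x4. Both 2&3? no. Sum: 0

Answer: 0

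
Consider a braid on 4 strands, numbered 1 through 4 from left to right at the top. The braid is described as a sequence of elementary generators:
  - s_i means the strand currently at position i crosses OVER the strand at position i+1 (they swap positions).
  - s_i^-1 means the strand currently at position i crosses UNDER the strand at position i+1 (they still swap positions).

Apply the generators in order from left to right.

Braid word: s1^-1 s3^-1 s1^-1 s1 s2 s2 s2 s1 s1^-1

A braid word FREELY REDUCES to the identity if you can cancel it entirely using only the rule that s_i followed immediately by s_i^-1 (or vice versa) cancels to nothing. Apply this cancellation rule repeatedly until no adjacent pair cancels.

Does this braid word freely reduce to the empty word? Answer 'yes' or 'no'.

Gen 1 (s1^-1): push. Stack: [s1^-1]
Gen 2 (s3^-1): push. Stack: [s1^-1 s3^-1]
Gen 3 (s1^-1): push. Stack: [s1^-1 s3^-1 s1^-1]
Gen 4 (s1): cancels prior s1^-1. Stack: [s1^-1 s3^-1]
Gen 5 (s2): push. Stack: [s1^-1 s3^-1 s2]
Gen 6 (s2): push. Stack: [s1^-1 s3^-1 s2 s2]
Gen 7 (s2): push. Stack: [s1^-1 s3^-1 s2 s2 s2]
Gen 8 (s1): push. Stack: [s1^-1 s3^-1 s2 s2 s2 s1]
Gen 9 (s1^-1): cancels prior s1. Stack: [s1^-1 s3^-1 s2 s2 s2]
Reduced word: s1^-1 s3^-1 s2 s2 s2

Answer: no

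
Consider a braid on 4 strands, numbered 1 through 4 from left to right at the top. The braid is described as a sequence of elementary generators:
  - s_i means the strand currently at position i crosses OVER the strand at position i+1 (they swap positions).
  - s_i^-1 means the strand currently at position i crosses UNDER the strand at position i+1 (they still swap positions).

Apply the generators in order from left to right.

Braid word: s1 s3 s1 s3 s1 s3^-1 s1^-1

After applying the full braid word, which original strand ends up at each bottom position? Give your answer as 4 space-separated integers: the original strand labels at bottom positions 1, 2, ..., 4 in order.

Answer: 1 2 4 3

Derivation:
Gen 1 (s1): strand 1 crosses over strand 2. Perm now: [2 1 3 4]
Gen 2 (s3): strand 3 crosses over strand 4. Perm now: [2 1 4 3]
Gen 3 (s1): strand 2 crosses over strand 1. Perm now: [1 2 4 3]
Gen 4 (s3): strand 4 crosses over strand 3. Perm now: [1 2 3 4]
Gen 5 (s1): strand 1 crosses over strand 2. Perm now: [2 1 3 4]
Gen 6 (s3^-1): strand 3 crosses under strand 4. Perm now: [2 1 4 3]
Gen 7 (s1^-1): strand 2 crosses under strand 1. Perm now: [1 2 4 3]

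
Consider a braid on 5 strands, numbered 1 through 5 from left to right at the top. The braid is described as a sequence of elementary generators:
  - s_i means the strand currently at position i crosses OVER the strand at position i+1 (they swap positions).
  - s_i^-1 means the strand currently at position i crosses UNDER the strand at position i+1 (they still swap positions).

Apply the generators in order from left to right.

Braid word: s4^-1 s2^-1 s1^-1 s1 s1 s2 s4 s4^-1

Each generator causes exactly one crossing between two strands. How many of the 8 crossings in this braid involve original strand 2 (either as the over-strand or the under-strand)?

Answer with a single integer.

Gen 1: crossing 4x5. Involves strand 2? no. Count so far: 0
Gen 2: crossing 2x3. Involves strand 2? yes. Count so far: 1
Gen 3: crossing 1x3. Involves strand 2? no. Count so far: 1
Gen 4: crossing 3x1. Involves strand 2? no. Count so far: 1
Gen 5: crossing 1x3. Involves strand 2? no. Count so far: 1
Gen 6: crossing 1x2. Involves strand 2? yes. Count so far: 2
Gen 7: crossing 5x4. Involves strand 2? no. Count so far: 2
Gen 8: crossing 4x5. Involves strand 2? no. Count so far: 2

Answer: 2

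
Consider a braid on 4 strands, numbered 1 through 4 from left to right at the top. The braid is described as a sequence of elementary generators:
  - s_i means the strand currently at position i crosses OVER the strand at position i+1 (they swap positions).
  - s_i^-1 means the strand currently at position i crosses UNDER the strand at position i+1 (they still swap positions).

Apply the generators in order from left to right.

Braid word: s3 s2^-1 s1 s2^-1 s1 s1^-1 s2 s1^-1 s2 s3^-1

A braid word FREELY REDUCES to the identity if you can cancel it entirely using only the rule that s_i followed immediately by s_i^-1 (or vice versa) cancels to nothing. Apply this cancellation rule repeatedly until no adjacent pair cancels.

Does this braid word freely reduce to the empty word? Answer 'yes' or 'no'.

Gen 1 (s3): push. Stack: [s3]
Gen 2 (s2^-1): push. Stack: [s3 s2^-1]
Gen 3 (s1): push. Stack: [s3 s2^-1 s1]
Gen 4 (s2^-1): push. Stack: [s3 s2^-1 s1 s2^-1]
Gen 5 (s1): push. Stack: [s3 s2^-1 s1 s2^-1 s1]
Gen 6 (s1^-1): cancels prior s1. Stack: [s3 s2^-1 s1 s2^-1]
Gen 7 (s2): cancels prior s2^-1. Stack: [s3 s2^-1 s1]
Gen 8 (s1^-1): cancels prior s1. Stack: [s3 s2^-1]
Gen 9 (s2): cancels prior s2^-1. Stack: [s3]
Gen 10 (s3^-1): cancels prior s3. Stack: []
Reduced word: (empty)

Answer: yes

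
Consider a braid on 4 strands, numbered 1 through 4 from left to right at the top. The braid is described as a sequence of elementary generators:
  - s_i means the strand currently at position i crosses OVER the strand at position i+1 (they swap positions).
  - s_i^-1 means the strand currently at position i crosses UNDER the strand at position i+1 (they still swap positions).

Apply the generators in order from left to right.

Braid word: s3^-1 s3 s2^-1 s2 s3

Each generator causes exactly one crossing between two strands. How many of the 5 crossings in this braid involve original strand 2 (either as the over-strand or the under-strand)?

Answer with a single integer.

Answer: 2

Derivation:
Gen 1: crossing 3x4. Involves strand 2? no. Count so far: 0
Gen 2: crossing 4x3. Involves strand 2? no. Count so far: 0
Gen 3: crossing 2x3. Involves strand 2? yes. Count so far: 1
Gen 4: crossing 3x2. Involves strand 2? yes. Count so far: 2
Gen 5: crossing 3x4. Involves strand 2? no. Count so far: 2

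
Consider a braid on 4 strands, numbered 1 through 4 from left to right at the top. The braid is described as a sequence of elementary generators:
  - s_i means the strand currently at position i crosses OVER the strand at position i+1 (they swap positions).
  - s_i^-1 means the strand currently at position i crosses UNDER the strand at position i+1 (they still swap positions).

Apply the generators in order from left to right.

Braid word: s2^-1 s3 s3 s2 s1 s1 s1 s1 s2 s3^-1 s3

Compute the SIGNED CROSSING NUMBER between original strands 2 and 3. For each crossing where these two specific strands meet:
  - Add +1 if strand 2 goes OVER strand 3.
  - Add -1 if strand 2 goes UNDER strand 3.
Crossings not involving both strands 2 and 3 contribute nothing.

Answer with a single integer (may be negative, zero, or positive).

Answer: -1

Derivation:
Gen 1: 2 under 3. Both 2&3? yes. Contrib: -1. Sum: -1
Gen 2: crossing 2x4. Both 2&3? no. Sum: -1
Gen 3: crossing 4x2. Both 2&3? no. Sum: -1
Gen 4: 3 over 2. Both 2&3? yes. Contrib: -1. Sum: -2
Gen 5: crossing 1x2. Both 2&3? no. Sum: -2
Gen 6: crossing 2x1. Both 2&3? no. Sum: -2
Gen 7: crossing 1x2. Both 2&3? no. Sum: -2
Gen 8: crossing 2x1. Both 2&3? no. Sum: -2
Gen 9: 2 over 3. Both 2&3? yes. Contrib: +1. Sum: -1
Gen 10: crossing 2x4. Both 2&3? no. Sum: -1
Gen 11: crossing 4x2. Both 2&3? no. Sum: -1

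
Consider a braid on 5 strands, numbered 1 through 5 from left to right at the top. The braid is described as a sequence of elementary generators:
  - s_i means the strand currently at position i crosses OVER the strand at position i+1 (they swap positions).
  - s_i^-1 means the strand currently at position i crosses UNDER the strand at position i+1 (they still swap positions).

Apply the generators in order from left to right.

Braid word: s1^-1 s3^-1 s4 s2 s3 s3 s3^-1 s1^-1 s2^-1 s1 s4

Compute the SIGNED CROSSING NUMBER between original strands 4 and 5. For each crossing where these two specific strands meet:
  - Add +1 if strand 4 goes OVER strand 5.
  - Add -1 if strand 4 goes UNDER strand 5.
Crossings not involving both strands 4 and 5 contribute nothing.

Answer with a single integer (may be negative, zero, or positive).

Answer: 1

Derivation:
Gen 1: crossing 1x2. Both 4&5? no. Sum: 0
Gen 2: crossing 3x4. Both 4&5? no. Sum: 0
Gen 3: crossing 3x5. Both 4&5? no. Sum: 0
Gen 4: crossing 1x4. Both 4&5? no. Sum: 0
Gen 5: crossing 1x5. Both 4&5? no. Sum: 0
Gen 6: crossing 5x1. Both 4&5? no. Sum: 0
Gen 7: crossing 1x5. Both 4&5? no. Sum: 0
Gen 8: crossing 2x4. Both 4&5? no. Sum: 0
Gen 9: crossing 2x5. Both 4&5? no. Sum: 0
Gen 10: 4 over 5. Both 4&5? yes. Contrib: +1. Sum: 1
Gen 11: crossing 1x3. Both 4&5? no. Sum: 1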